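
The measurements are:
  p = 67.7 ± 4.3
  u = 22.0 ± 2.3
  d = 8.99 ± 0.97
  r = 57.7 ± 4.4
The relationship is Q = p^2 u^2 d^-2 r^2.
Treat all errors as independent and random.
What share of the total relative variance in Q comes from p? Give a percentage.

12.4%

(δQ/Q)² = (2·δp/p)² + (2·δu/u)² + (-2·δd/d)² + (2·δr/r)²
  p term: (2×0.0635)² = 0.0161
  u term: (2×0.105)² = 0.0437
  d term: (-2×0.108)² = 0.0466
  r term: (2×0.0763)² = 0.0233
Total = 0.130. Share from p = 0.0161/0.130 = 0.124.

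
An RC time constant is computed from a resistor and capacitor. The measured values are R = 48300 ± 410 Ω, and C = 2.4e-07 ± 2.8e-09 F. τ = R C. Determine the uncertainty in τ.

0.000167 s

Since τ is a product/quotient, work with relative uncertainties:
  (1·δR/R)² = (1×0.00849)² = 7.21e-05;  (1·δC/C)² = (1×0.0117)² = 0.000136
δτ/τ = √(0.000208) = 0.0144
τ = 0.0116 s, so δτ = 0.0144 × 0.0116 = 0.000167 s.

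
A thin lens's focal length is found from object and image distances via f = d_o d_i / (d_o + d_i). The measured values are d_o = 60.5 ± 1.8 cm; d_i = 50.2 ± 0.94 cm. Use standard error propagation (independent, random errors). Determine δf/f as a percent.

∂f/∂d_o = (d_i/(d_o+d_i))² = 0.206;  ∂f/∂d_i = (d_o/(d_o+d_i))² = 0.299
δf = √((∂f/∂d_o · δd_o)² + (∂f/∂d_i · δd_i)²) = √(0.137 + 0.0788) = 0.465 cm
f = 27.4 cm, so δf/f = 0.465/27.4 = 0.0169.

1.69%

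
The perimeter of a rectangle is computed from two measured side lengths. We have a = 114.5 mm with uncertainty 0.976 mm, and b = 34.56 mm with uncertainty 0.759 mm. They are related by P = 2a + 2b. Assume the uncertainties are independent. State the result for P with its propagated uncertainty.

298.1 ± 2.47 mm

For a sum/difference, combine absolute errors in quadrature:
  (2·δa)² = 3.81;  (2·δb)² = 2.30
δP = √(6.11) = 2.47 mm
P = 298.1 mm.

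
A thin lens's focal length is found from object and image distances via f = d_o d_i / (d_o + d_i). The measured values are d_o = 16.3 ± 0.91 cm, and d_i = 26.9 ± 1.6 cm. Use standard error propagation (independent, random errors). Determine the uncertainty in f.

∂f/∂d_o = (d_i/(d_o+d_i))² = 0.388;  ∂f/∂d_i = (d_o/(d_o+d_i))² = 0.142
δf = √((∂f/∂d_o · δd_o)² + (∂f/∂d_i · δd_i)²) = √(0.124 + 0.0519) = 0.420 cm

0.420 cm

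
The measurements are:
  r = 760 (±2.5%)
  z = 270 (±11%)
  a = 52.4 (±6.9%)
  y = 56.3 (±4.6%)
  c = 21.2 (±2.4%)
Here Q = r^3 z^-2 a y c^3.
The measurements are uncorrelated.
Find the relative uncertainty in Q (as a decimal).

Q is a product of powers, so relative uncertainties combine in quadrature:
  (3·δr/r)² = (3×0.0250)² = 0.00563;  (-2·δz/z)² = (-2×0.110)² = 0.0484;  (1·δa/a)² = (1×0.0690)² = 0.00476;  (1·δy/y)² = (1×0.0460)² = 0.00212;  (3·δc/c)² = (3×0.0240)² = 0.00518
δQ/Q = √(0.0661) = 0.257

0.257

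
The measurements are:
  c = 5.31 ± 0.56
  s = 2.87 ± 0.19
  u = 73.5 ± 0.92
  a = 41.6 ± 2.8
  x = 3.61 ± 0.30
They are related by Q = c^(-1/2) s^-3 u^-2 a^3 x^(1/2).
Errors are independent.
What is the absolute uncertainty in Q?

Each factor contributes (exponent × relative error)² to (δQ/Q)²:
  (−½·δc/c)² = (-0.5×0.105)² = 0.00278;  (-3·δs/s)² = (-3×0.0662)² = 0.0394;  (-2·δu/u)² = (-2×0.0125)² = 0.000627;  (3·δa/a)² = (3×0.0673)² = 0.0408;  (½·δx/x)² = (0.5×0.0831)² = 0.00173
δQ/Q = √(0.0854) = 0.292
Q = 0.465, so δQ = 0.292 × 0.465 = 0.136.

0.136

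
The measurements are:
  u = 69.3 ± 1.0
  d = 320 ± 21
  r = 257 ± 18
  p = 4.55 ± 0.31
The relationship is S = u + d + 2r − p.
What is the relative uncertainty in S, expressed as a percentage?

4.64%

For a sum/difference, combine absolute errors in quadrature:
  (δu)² = 1.00;  (δd)² = 441;  (2·δr)² = 1300;  (δp)² = 0.0961
δS = √(1740) = 41.7
S = 899, so δS/S = 41.7/899 = 0.0464.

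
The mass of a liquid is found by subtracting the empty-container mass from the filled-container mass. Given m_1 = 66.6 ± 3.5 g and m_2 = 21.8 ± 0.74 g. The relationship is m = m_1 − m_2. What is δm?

Sums and differences: (δm)² = Σ (cᵢ δxᵢ)².
  (δm_1)² = 12.2;  (δm_2)² = 0.548
δm = √(12.8) = 3.58 g

3.58 g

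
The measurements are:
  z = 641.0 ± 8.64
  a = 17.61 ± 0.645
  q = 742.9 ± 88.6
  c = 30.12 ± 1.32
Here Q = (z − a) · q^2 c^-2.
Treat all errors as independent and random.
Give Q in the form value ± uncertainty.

379200 ± 96500

Let u = z − a = 623.4. δu = √(δz² + δa²) = √(74.6 + 0.416) = 8.66, so δu/u = 0.0139.
Q is then a monomial in u, q, c:
δQ/Q = √((δu/u)² + (2·δq/q)² + (-2·δc/c)²) = √(0.000193 + 0.0569 + 0.00768) = 0.254
Q = 379200, so δQ = 0.254 × 379200 = 96500.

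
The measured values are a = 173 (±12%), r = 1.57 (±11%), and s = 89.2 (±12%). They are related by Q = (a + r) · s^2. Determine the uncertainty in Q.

Let u = a + r = 175. δu = √(δa² + δr²) = √(431 + 0.0298) = 20.8, so δu/u = 0.119.
Q is then a monomial in u, s:
δQ/Q = √((δu/u)² + (2·δs/s)²) = √(0.0141 + 0.0576) = 0.268
Q = 1.39e+06, so δQ = 0.268 × 1.39e+06 = 3.72e+05.

3.72e+05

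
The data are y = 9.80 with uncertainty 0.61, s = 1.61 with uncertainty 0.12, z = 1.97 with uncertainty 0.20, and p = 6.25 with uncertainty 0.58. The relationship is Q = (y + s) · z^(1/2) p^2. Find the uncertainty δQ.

Let u = y + s = 11.4. δu = √(δy² + δs²) = √(0.372 + 0.0144) = 0.622, so δu/u = 0.0545.
Q is then a monomial in u, z, p:
δQ/Q = √((δu/u)² + (½·δz/z)² + (2·δp/p)²) = √(0.00297 + 0.00258 + 0.0344) = 0.200
Q = 626, so δQ = 0.200 × 626 = 125.

125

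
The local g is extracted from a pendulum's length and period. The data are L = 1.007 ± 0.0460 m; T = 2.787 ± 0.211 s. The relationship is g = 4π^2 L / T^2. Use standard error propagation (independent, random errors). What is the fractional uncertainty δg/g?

0.158

Relative error in a monomial: (δg/g)² = Σ (nᵢ · δxᵢ/xᵢ)².
  (1·δL/L)² = (1×0.0457)² = 0.00209;  (-2·δT/T)² = (-2×0.0757)² = 0.0229
δg/g = √(0.0250) = 0.158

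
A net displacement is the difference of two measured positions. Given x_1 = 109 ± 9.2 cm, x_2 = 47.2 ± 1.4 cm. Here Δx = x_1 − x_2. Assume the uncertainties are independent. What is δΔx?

Each term contributes (cᵢ δxᵢ)² to (δΔx)²:
  (δx_1)² = 84.6;  (δx_2)² = 1.96
δΔx = √(86.6) = 9.31 cm

9.31 cm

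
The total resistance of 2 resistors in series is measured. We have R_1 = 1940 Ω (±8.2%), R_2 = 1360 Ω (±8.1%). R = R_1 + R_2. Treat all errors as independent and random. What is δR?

Each term contributes (cᵢ δxᵢ)² to (δR)²:
  (δR_1)² = 25300;  (δR_2)² = 12100
δR = √(37400) = 193 Ω

193 Ω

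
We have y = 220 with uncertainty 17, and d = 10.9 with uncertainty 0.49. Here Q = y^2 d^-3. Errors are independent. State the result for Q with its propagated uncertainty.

37.4 ± 7.67

Each factor contributes (exponent × relative error)² to (δQ/Q)²:
  (2·δy/y)² = (2×0.0773)² = 0.0239;  (-3·δd/d)² = (-3×0.0450)² = 0.0182
δQ/Q = √(0.0421) = 0.205
Q = 37.4, so δQ = 0.205 × 37.4 = 7.67.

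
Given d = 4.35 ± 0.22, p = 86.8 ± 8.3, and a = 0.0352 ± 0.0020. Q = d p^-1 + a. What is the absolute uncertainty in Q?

Let w = d·p^-1 = 0.0501. δw/w = √((1·δd/d)² + (-1·δp/p)²) = √(0.00256 + 0.00914) = 0.108, so δw = 0.00542.
Q = w + a: δQ = √(δw² + δa²) = √(2.94e-05 + 4e-06) = 0.00578

0.00578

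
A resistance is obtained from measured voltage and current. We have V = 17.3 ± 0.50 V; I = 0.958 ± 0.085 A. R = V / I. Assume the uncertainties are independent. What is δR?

1.69 Ω

R is a product of powers, so relative uncertainties combine in quadrature:
  (1·δV/V)² = (1×0.0289)² = 0.000835;  (-1·δI/I)² = (-1×0.0887)² = 0.00787
δR/R = √(0.00871) = 0.0933
R = 18.1 Ω, so δR = 0.0933 × 18.1 = 1.69 Ω.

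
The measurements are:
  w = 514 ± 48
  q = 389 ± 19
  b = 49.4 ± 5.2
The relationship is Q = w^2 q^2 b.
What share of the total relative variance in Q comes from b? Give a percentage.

(δQ/Q)² = (2·δw/w)² + (2·δq/q)² + (1·δb/b)²
  w term: (2×0.0934)² = 0.0349
  q term: (2×0.0488)² = 0.00954
  b term: (1×0.105)² = 0.0111
Total = 0.0555. Share from b = 0.0111/0.0555 = 0.200.

20.0%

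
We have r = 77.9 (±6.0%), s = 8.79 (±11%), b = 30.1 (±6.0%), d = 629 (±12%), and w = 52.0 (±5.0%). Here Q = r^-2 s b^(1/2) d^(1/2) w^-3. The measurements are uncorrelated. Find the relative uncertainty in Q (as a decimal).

0.231

Since Q is a product/quotient, work with relative uncertainties:
  (-2·δr/r)² = (-2×0.0600)² = 0.0144;  (1·δs/s)² = (1×0.110)² = 0.0121;  (½·δb/b)² = (0.5×0.0600)² = 0.000900;  (½·δd/d)² = (0.5×0.120)² = 0.00360;  (-3·δw/w)² = (-3×0.0500)² = 0.0225
δQ/Q = √(0.0535) = 0.231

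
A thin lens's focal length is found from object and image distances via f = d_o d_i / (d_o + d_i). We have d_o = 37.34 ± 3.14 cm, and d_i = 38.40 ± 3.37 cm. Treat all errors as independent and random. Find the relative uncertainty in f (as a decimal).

0.0607

∂f/∂d_o = (d_i/(d_o+d_i))² = 0.257;  ∂f/∂d_i = (d_o/(d_o+d_i))² = 0.243
δf = √((∂f/∂d_o · δd_o)² + (∂f/∂d_i · δd_i)²) = √(0.651 + 0.671) = 1.15 cm
f = 18.93 cm, so δf/f = 1.15/18.93 = 0.0607.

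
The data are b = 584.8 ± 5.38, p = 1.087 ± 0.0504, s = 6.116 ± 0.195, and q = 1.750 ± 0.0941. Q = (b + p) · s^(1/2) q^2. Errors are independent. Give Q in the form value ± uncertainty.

4437 ± 484

Let u = b + p = 585.9. δu = √(δb² + δp²) = √(28.9 + 0.00254) = 5.38, so δu/u = 0.00918.
Q is then a monomial in u, s, q:
δQ/Q = √((δu/u)² + (½·δs/s)² + (2·δq/q)²) = √(8.43e-05 + 0.000254 + 0.0116) = 0.109
Q = 4437, so δQ = 0.109 × 4437 = 484.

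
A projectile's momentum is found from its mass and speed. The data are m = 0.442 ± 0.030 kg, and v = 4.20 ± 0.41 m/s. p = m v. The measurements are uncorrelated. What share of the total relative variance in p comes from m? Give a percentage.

32.6%

(δp/p)² = (1·δm/m)² + (1·δv/v)²
  m term: (1×0.0679)² = 0.00461
  v term: (1×0.0976)² = 0.00953
Total = 0.0141. Share from m = 0.00461/0.0141 = 0.326.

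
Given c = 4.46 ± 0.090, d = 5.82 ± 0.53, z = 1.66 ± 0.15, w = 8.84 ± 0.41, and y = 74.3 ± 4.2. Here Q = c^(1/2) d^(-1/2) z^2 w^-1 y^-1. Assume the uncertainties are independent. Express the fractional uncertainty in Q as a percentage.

Each factor contributes (exponent × relative error)² to (δQ/Q)²:
  (½·δc/c)² = (0.5×0.0202)² = 0.000102;  (−½·δd/d)² = (-0.5×0.0911)² = 0.00207;  (2·δz/z)² = (2×0.0904)² = 0.0327;  (-1·δw/w)² = (-1×0.0464)² = 0.00215;  (-1·δy/y)² = (-1×0.0565)² = 0.00320
δQ/Q = √(0.0402) = 0.200

20.0%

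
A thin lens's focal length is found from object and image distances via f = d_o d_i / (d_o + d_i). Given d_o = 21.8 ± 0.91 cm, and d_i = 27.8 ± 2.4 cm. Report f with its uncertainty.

∂f/∂d_o = (d_i/(d_o+d_i))² = 0.314;  ∂f/∂d_i = (d_o/(d_o+d_i))² = 0.193
δf = √((∂f/∂d_o · δd_o)² + (∂f/∂d_i · δd_i)²) = √(0.0817 + 0.215) = 0.545 cm
f = 12.2 cm.

12.2 ± 0.545 cm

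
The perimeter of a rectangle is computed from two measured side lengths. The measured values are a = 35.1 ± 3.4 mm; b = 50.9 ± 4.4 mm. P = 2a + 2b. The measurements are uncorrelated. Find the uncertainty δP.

11.1 mm

Absolute uncertainties add in quadrature for a linear combination:
  (2·δa)² = 46.2;  (2·δb)² = 77.4
δP = √(124) = 11.1 mm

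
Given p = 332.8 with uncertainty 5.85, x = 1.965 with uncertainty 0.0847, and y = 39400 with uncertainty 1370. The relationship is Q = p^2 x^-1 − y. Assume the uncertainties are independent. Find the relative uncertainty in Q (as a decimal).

0.202

Let w = p^2·x^-1 = 56360. δw/w = √((2·δp/p)² + (-1·δx/x)²) = √(0.00124 + 0.00186) = 0.0556, so δw = 3140.
Q = w − y: δQ = √(δw² + δy²) = √(9.83e+06 + 1.88e+06) = 3420
Q = 16960, so δQ/Q = 3420/16960 = 0.202.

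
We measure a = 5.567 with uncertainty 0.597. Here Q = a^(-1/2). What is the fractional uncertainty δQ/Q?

Products/powers → add relative errors in quadrature, weighted by exponent:
  (−½·δa/a)² = (-0.5×0.107)² = 0.00288
δQ/Q = √(0.00288) = 0.0536

0.0536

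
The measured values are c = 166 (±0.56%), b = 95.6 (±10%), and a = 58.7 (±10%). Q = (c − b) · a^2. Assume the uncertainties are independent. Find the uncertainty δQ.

58700

Let u = c − b = 70.4. δu = √(δc² + δb²) = √(0.864 + 91.4) = 9.61, so δu/u = 0.136.
Q is then a monomial in u, a:
δQ/Q = √((δu/u)² + (2·δa/a)²) = √(0.0186 + 0.0400) = 0.242
Q = 2.43e+05, so δQ = 0.242 × 2.43e+05 = 58700.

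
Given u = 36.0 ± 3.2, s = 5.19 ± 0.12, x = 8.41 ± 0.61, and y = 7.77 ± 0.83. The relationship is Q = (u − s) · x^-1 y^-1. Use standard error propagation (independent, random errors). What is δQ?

Let w = u − s = 30.8. δw = √(δu² + δs²) = √(10.2 + 0.0144) = 3.20, so δw/w = 0.104.
Q is then a monomial in w, x, y:
δQ/Q = √((δw/w)² + (-1·δx/x)² + (-1·δy/y)²) = √(0.0108 + 0.00526 + 0.0114) = 0.166
Q = 0.471, so δQ = 0.166 × 0.471 = 0.0782.

0.0782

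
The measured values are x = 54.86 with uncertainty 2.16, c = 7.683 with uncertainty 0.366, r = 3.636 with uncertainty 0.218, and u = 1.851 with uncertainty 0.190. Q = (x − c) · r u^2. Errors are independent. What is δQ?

Let w = x − c = 47.18. δw = √(δx² + δc²) = √(4.67 + 0.134) = 2.19, so δw/w = 0.0464.
Q is then a monomial in w, r, u:
δQ/Q = √((δw/w)² + (1·δr/r)² + (2·δu/u)²) = √(0.00216 + 0.00359 + 0.0421) = 0.219
Q = 587.7, so δQ = 0.219 × 587.7 = 129.

129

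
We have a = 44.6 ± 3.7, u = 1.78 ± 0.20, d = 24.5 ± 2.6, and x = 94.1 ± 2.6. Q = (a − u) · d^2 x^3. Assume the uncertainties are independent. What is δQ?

Let w = a − u = 42.8. δw = √(δa² + δu²) = √(13.7 + 0.0400) = 3.71, so δw/w = 0.0865.
Q is then a monomial in w, d, x:
δQ/Q = √((δw/w)² + (2·δd/d)² + (3·δx/x)²) = √(0.00749 + 0.0450 + 0.00687) = 0.244
Q = 2.14e+10, so δQ = 0.244 × 2.14e+10 = 5.22e+09.

5.22e+09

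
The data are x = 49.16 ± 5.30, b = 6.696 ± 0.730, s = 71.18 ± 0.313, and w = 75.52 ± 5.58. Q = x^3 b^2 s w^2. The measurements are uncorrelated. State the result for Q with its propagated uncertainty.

Products/powers → add relative errors in quadrature, weighted by exponent:
  (3·δx/x)² = (3×0.108)² = 0.105;  (2·δb/b)² = (2×0.109)² = 0.0475;  (1·δs/s)² = (1×0.00440)² = 1.93e-05;  (2·δw/w)² = (2×0.0739)² = 0.0218
δQ/Q = √(0.174) = 0.417
Q = 2.162e+12, so δQ = 0.417 × 2.162e+12 = 9.02e+11.

(2.162 ± 0.902) × 10^12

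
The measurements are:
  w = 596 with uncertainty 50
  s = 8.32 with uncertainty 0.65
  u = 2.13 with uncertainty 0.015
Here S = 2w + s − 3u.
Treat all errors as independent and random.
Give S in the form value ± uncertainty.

Sums and differences: (δS)² = Σ (cᵢ δxᵢ)².
  (2·δw)² = 10000;  (δs)² = 0.423;  (3·δu)² = 0.00202
δS = √(10000) = 100
S = 1190.

1190 ± 100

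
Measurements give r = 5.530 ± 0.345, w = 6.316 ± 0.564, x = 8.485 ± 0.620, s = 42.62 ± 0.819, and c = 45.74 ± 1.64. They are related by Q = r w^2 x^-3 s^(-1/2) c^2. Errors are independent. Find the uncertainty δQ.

Products/powers → add relative errors in quadrature, weighted by exponent:
  (1·δr/r)² = (1×0.0624)² = 0.00389;  (2·δw/w)² = (2×0.0893)² = 0.0319;  (-3·δx/x)² = (-3×0.0731)² = 0.0481;  (−½·δs/s)² = (-0.5×0.0192)² = 9.23e-05;  (2·δc/c)² = (2×0.0359)² = 0.00514
δQ/Q = √(0.0891) = 0.298
Q = 115.7, so δQ = 0.298 × 115.7 = 34.5.

34.5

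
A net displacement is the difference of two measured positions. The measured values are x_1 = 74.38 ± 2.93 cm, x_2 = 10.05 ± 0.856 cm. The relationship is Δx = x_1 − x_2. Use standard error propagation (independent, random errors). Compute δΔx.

Each term contributes (cᵢ δxᵢ)² to (δΔx)²:
  (δx_1)² = 8.58;  (δx_2)² = 0.733
δΔx = √(9.32) = 3.05 cm

3.05 cm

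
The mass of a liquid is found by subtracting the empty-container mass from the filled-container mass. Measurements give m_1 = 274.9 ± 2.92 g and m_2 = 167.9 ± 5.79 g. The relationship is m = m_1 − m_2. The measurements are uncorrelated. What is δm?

Each term contributes (cᵢ δxᵢ)² to (δm)²:
  (δm_1)² = 8.53;  (δm_2)² = 33.5
δm = √(42.1) = 6.48 g

6.48 g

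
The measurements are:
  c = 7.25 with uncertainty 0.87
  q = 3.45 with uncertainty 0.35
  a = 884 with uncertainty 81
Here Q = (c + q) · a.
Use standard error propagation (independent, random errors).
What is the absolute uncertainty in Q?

Let u = c + q = 10.7. δu = √(δc² + δq²) = √(0.757 + 0.122) = 0.938, so δu/u = 0.0876.
Q is then a monomial in u, a:
δQ/Q = √((δu/u)² + (1·δa/a)²) = √(0.00768 + 0.00840) = 0.127
Q = 9460, so δQ = 0.127 × 9460 = 1200.

1200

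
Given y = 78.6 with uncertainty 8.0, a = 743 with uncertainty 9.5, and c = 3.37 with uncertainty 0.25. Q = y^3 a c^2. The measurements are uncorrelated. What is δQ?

1.39e+09

Relative error in a monomial: (δQ/Q)² = Σ (nᵢ · δxᵢ/xᵢ)².
  (3·δy/y)² = (3×0.102)² = 0.0932;  (1·δa/a)² = (1×0.0128)² = 0.000163;  (2·δc/c)² = (2×0.0742)² = 0.0220
δQ/Q = √(0.115) = 0.340
Q = 4.1e+09, so δQ = 0.340 × 4.1e+09 = 1.39e+09.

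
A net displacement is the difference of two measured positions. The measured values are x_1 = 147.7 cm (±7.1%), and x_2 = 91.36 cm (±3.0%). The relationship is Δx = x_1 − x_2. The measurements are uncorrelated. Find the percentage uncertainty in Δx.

19.2%

Each term contributes (cᵢ δxᵢ)² to (δΔx)²:
  (δx_1)² = 110;  (δx_2)² = 7.51
δΔx = √(117) = 10.8 cm
Δx = 56.34 cm, so δΔx/Δx = 10.8/56.34 = 0.192.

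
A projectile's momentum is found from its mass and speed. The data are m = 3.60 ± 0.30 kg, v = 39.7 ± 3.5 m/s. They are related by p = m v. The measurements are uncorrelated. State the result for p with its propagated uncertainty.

Each factor contributes (exponent × relative error)² to (δp/p)²:
  (1·δm/m)² = (1×0.0833)² = 0.00694;  (1·δv/v)² = (1×0.0882)² = 0.00777
δp/p = √(0.0147) = 0.121
p = 143 kg·m/s, so δp = 0.121 × 143 = 17.3 kg·m/s.

143 ± 17.3 kg·m/s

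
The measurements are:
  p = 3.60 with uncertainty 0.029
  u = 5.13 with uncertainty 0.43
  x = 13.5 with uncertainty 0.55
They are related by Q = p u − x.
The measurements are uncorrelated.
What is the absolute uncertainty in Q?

Let w = p·u = 18.5. δw/w = √((1·δp/p)² + (1·δu/u)²) = √(6.49e-05 + 0.00703) = 0.0842, so δw = 1.56.
Q = w − x: δQ = √(δw² + δx²) = √(2.42 + 0.303) = 1.65

1.65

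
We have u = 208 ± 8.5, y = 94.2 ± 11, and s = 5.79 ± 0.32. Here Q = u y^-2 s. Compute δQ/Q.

0.243

For a monomial Q ∝ u, y^-2, s, fractional errors add in quadrature:
  (1·δu/u)² = (1×0.0409)² = 0.00167;  (-2·δy/y)² = (-2×0.117)² = 0.0545;  (1·δs/s)² = (1×0.0553)² = 0.00305
δQ/Q = √(0.0593) = 0.243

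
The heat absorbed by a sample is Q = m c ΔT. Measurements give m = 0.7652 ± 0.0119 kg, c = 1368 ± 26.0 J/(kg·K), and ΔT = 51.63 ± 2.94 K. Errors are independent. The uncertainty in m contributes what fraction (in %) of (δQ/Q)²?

6.29%

(δQ/Q)² = (1·δm/m)² + (1·δc/c)² + (1·δΔT/ΔT)²
  m term: (1×0.0156)² = 0.000242
  c term: (1×0.0190)² = 0.000361
  ΔT term: (1×0.0569)² = 0.00324
Total = 0.00385. Share from m = 0.000242/0.00385 = 0.0629.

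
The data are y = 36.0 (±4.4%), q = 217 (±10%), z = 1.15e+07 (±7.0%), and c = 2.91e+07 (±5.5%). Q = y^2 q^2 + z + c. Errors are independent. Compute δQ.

1.35e+07

Let p = y^2·q^2 = 6.1e+07. δp/p = √((2·δy/y)² + (2·δq/q)²) = √(0.00774 + 0.0400) = 0.219, so δp = 1.33e+07.
Q = p + z + c: δQ = √(δp² + δz² + δc²) = √(1.78e+14 + 6.48e+11 + 2.56e+12) = 1.35e+07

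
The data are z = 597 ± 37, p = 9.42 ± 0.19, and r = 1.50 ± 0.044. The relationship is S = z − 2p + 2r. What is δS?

37.0

Absolute uncertainties add in quadrature for a linear combination:
  (δz)² = 1370;  (2·δp)² = 0.144;  (2·δr)² = 0.00774
δS = √(1370) = 37.0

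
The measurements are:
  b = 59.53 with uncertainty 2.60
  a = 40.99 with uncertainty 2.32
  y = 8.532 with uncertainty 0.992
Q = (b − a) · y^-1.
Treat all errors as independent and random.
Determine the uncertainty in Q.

0.480

Let u = b − a = 18.54. δu = √(δb² + δa²) = √(6.76 + 5.38) = 3.48, so δu/u = 0.188.
Q is then a monomial in u, y:
δQ/Q = √((δu/u)² + (-1·δy/y)²) = √(0.0353 + 0.0135) = 0.221
Q = 2.173, so δQ = 0.221 × 2.173 = 0.480.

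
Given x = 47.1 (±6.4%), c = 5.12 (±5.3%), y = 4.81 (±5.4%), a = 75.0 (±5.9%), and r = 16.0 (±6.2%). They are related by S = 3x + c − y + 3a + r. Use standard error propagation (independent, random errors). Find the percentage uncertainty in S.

4.21%

S is a linear combination, so absolute uncertainties add in quadrature:
  (3·δx)² = 81.8;  (δc)² = 0.0736;  (δy)² = 0.0675;  (3·δa)² = 176;  (δr)² = 0.984
δS = √(259) = 16.1
S = 383, so δS/S = 16.1/383 = 0.0421.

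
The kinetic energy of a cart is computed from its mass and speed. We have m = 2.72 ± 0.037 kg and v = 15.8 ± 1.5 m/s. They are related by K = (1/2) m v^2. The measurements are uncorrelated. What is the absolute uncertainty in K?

For a monomial K ∝ m, v^2, fractional errors add in quadrature:
  (1·δm/m)² = (1×0.0136)² = 0.000185;  (2·δv/v)² = (2×0.0949)² = 0.0361
δK/K = √(0.0362) = 0.190
K = 340 J, so δK = 0.190 × 340 = 64.6 J.

64.6 J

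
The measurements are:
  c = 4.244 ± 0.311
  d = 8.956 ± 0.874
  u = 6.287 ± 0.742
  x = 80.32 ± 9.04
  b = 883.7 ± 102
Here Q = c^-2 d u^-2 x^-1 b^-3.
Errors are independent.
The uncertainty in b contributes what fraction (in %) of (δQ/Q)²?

54.7%

(δQ/Q)² = (-2·δc/c)² + (1·δd/d)² + (-2·δu/u)² + (-1·δx/x)² + (-3·δb/b)²
  c term: (-2×0.0733)² = 0.0215
  d term: (1×0.0976)² = 0.00952
  u term: (-2×0.118)² = 0.0557
  x term: (-1×0.113)² = 0.0127
  b term: (-3×0.115)² = 0.120
Total = 0.219. Share from b = 0.120/0.219 = 0.547.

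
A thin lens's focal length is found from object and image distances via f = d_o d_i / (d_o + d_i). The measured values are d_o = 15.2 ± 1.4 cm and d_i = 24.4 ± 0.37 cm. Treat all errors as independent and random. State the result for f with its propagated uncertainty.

∂f/∂d_o = (d_i/(d_o+d_i))² = 0.380;  ∂f/∂d_i = (d_o/(d_o+d_i))² = 0.147
δf = √((∂f/∂d_o · δd_o)² + (∂f/∂d_i · δd_i)²) = √(0.283 + 0.00297) = 0.534 cm
f = 9.37 cm.

9.37 ± 0.534 cm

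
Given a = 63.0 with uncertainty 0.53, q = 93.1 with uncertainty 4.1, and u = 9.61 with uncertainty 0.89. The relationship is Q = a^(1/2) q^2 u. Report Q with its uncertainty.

Relative error in a monomial: (δQ/Q)² = Σ (nᵢ · δxᵢ/xᵢ)².
  (½·δa/a)² = (0.5×0.00841)² = 1.77e-05;  (2·δq/q)² = (2×0.0440)² = 0.00776;  (1·δu/u)² = (1×0.0926)² = 0.00858
δQ/Q = √(0.0164) = 0.128
Q = 6.61e+05, so δQ = 0.128 × 6.61e+05 = 84500.

(6.61 ± 0.845) × 10^5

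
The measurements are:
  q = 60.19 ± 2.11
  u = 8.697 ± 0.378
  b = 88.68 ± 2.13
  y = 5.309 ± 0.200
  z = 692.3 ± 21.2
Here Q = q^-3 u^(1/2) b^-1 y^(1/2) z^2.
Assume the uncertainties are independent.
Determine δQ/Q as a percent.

Q is a product of powers, so relative uncertainties combine in quadrature:
  (-3·δq/q)² = (-3×0.0351)² = 0.0111;  (½·δu/u)² = (0.5×0.0435)² = 0.000472;  (-1·δb/b)² = (-1×0.0240)² = 0.000577;  (½·δy/y)² = (0.5×0.0377)² = 0.000355;  (2·δz/z)² = (2×0.0306)² = 0.00375
δQ/Q = √(0.0162) = 0.127

12.7%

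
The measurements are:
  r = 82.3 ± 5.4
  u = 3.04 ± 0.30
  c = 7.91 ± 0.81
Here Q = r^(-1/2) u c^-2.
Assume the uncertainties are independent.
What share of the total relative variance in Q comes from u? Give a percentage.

(δQ/Q)² = (−½·δr/r)² + (1·δu/u)² + (-2·δc/c)²
  r term: (-0.5×0.0656)² = 0.00108
  u term: (1×0.0987)² = 0.00974
  c term: (-2×0.102)² = 0.0419
Total = 0.0528. Share from u = 0.00974/0.0528 = 0.185.

18.5%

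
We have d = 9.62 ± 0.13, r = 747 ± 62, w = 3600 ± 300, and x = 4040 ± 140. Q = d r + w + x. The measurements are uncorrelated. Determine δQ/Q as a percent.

Let p = d·r = 7190. δp/p = √((1·δd/d)² + (1·δr/r)²) = √(0.000183 + 0.00689) = 0.0841, so δp = 604.
Q = p + w + x: δQ = √(δp² + δw² + δx²) = √(3.65e+05 + 90000 + 19600) = 689
Q = 14800, so δQ/Q = 689/14800 = 0.0465.

4.65%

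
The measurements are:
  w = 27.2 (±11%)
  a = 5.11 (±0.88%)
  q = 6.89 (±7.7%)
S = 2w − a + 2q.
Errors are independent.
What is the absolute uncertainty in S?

Sums and differences: (δS)² = Σ (cᵢ δxᵢ)².
  (2·δw)² = 35.8;  (δa)² = 0.00202;  (2·δq)² = 1.13
δS = √(36.9) = 6.08

6.08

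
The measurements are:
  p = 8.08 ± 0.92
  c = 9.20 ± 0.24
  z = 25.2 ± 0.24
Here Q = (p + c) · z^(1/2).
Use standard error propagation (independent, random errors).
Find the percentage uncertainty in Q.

Let u = p + c = 17.3. δu = √(δp² + δc²) = √(0.846 + 0.0576) = 0.951, so δu/u = 0.0550.
Q is then a monomial in u, z:
δQ/Q = √((δu/u)² + (½·δz/z)²) = √(0.00303 + 2.27e-05) = 0.0552

5.52%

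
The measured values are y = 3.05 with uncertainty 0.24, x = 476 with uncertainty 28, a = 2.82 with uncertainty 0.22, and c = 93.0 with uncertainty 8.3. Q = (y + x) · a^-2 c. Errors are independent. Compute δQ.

1060

Let u = y + x = 479. δu = √(δy² + δx²) = √(0.0576 + 784) = 28.0, so δu/u = 0.0585.
Q is then a monomial in u, a, c:
δQ/Q = √((δu/u)² + (-2·δa/a)² + (1·δc/c)²) = √(0.00342 + 0.0243 + 0.00797) = 0.189
Q = 5600, so δQ = 0.189 × 5600 = 1060.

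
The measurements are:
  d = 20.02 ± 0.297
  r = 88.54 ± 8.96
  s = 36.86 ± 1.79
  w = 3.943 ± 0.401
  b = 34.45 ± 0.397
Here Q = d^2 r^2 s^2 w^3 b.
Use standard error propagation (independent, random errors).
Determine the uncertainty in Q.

3.43e+12

Since Q is a product/quotient, work with relative uncertainties:
  (2·δd/d)² = (2×0.0148)² = 0.000880;  (2·δr/r)² = (2×0.101)² = 0.0410;  (2·δs/s)² = (2×0.0486)² = 0.00943;  (3·δw/w)² = (3×0.102)² = 0.0931;  (1·δb/b)² = (1×0.0115)² = 0.000133
δQ/Q = √(0.144) = 0.380
Q = 9.015e+12, so δQ = 0.380 × 9.015e+12 = 3.43e+12.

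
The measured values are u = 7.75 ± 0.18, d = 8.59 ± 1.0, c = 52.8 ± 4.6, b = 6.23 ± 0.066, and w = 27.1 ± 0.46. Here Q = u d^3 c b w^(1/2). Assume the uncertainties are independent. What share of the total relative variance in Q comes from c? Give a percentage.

(δQ/Q)² = (1·δu/u)² + (3·δd/d)² + (1·δc/c)² + (1·δb/b)² + (½·δw/w)²
  u term: (1×0.0232)² = 0.000539
  d term: (3×0.116)² = 0.122
  c term: (1×0.0871)² = 0.00759
  b term: (1×0.0106)² = 0.000112
  w term: (0.5×0.0170)² = 7.2e-05
Total = 0.130. Share from c = 0.00759/0.130 = 0.0583.

5.83%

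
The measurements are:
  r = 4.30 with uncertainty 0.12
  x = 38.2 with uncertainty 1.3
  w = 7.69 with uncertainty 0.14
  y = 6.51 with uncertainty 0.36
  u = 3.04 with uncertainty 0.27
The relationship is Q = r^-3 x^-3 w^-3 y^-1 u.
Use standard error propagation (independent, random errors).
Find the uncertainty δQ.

4.1e-11

Since Q is a product/quotient, work with relative uncertainties:
  (-3·δr/r)² = (-3×0.0279)² = 0.00701;  (-3·δx/x)² = (-3×0.0340)² = 0.0104;  (-3·δw/w)² = (-3×0.0182)² = 0.00298;  (-1·δy/y)² = (-1×0.0553)² = 0.00306;  (1·δu/u)² = (1×0.0888)² = 0.00789
δQ/Q = √(0.0314) = 0.177
Q = 2.32e-10, so δQ = 0.177 × 2.32e-10 = 4.1e-11.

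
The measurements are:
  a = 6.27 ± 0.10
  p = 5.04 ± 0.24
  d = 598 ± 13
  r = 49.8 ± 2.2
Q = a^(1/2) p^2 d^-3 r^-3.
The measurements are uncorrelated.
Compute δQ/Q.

Since Q is a product/quotient, work with relative uncertainties:
  (½·δa/a)² = (0.5×0.0159)² = 6.36e-05;  (2·δp/p)² = (2×0.0476)² = 0.00907;  (-3·δd/d)² = (-3×0.0217)² = 0.00425;  (-3·δr/r)² = (-3×0.0442)² = 0.0176
δQ/Q = √(0.0310) = 0.176

0.176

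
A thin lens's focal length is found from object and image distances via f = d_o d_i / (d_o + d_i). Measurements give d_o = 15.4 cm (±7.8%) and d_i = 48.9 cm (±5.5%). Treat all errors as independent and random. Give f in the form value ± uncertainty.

∂f/∂d_o = (d_i/(d_o+d_i))² = 0.578;  ∂f/∂d_i = (d_o/(d_o+d_i))² = 0.0574
δf = √((∂f/∂d_o · δd_o)² + (∂f/∂d_i · δd_i)²) = √(0.483 + 0.0238) = 0.712 cm
f = 11.7 cm.

11.7 ± 0.712 cm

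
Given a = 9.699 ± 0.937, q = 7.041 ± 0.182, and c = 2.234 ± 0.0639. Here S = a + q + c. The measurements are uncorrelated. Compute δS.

Absolute uncertainties add in quadrature for a linear combination:
  (δa)² = 0.878;  (δq)² = 0.0331;  (δc)² = 0.00408
δS = √(0.915) = 0.957

0.957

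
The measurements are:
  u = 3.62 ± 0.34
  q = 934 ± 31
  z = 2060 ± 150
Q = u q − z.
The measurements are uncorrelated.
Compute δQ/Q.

Let p = u·q = 3380. δp/p = √((1·δu/u)² + (1·δq/q)²) = √(0.00882 + 0.00110) = 0.0996, so δp = 337.
Q = p − z: δQ = √(δp² + δz²) = √(1.13e+05 + 22500) = 369
Q = 1320, so δQ/Q = 369/1320 = 0.279.

0.279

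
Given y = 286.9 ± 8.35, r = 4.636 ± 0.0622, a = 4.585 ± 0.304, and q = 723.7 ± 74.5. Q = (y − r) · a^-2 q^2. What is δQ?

1.73e+06

Let u = y − r = 282.3. δu = √(δy² + δr²) = √(69.7 + 0.00387) = 8.35, so δu/u = 0.0296.
Q is then a monomial in u, a, q:
δQ/Q = √((δu/u)² + (-2·δa/a)² + (2·δq/q)²) = √(0.000875 + 0.0176 + 0.0424) = 0.247
Q = 7.032e+06, so δQ = 0.247 × 7.032e+06 = 1.73e+06.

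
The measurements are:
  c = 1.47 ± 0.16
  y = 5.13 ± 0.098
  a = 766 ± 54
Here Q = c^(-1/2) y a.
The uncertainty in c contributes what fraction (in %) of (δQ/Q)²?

35.7%

(δQ/Q)² = (−½·δc/c)² + (1·δy/y)² + (1·δa/a)²
  c term: (-0.5×0.109)² = 0.00296
  y term: (1×0.0191)² = 0.000365
  a term: (1×0.0705)² = 0.00497
Total = 0.00830. Share from c = 0.00296/0.00830 = 0.357.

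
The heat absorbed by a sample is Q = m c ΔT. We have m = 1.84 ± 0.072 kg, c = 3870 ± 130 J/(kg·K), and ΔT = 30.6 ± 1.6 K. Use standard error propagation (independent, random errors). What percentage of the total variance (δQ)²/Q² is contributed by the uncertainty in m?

28.4%

(δQ/Q)² = (1·δm/m)² + (1·δc/c)² + (1·δΔT/ΔT)²
  m term: (1×0.0391)² = 0.00153
  c term: (1×0.0336)² = 0.00113
  ΔT term: (1×0.0523)² = 0.00273
Total = 0.00539. Share from m = 0.00153/0.00539 = 0.284.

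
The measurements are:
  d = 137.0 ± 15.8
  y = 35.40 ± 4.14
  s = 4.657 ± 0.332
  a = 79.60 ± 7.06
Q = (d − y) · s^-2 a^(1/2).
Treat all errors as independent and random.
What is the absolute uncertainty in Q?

9.17

Let u = d − y = 101.6. δu = √(δd² + δy²) = √(250 + 17.1) = 16.3, so δu/u = 0.161.
Q is then a monomial in u, s, a:
δQ/Q = √((δu/u)² + (-2·δs/s)² + (½·δa/a)²) = √(0.0258 + 0.0203 + 0.00197) = 0.219
Q = 41.80, so δQ = 0.219 × 41.80 = 9.17.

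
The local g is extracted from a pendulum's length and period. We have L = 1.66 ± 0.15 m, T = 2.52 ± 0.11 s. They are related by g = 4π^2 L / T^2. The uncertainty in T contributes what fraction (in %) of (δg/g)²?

48.3%

(δg/g)² = (1·δL/L)² + (-2·δT/T)²
  L term: (1×0.0904)² = 0.00817
  T term: (-2×0.0437)² = 0.00762
Total = 0.0158. Share from T = 0.00762/0.0158 = 0.483.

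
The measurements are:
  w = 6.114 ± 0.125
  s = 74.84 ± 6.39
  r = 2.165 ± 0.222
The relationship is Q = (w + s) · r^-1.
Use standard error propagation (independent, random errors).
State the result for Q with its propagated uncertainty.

37.39 ± 4.84

Let u = w + s = 80.95. δu = √(δw² + δs²) = √(0.0156 + 40.8) = 6.39, so δu/u = 0.0789.
Q is then a monomial in u, r:
δQ/Q = √((δu/u)² + (-1·δr/r)²) = √(0.00623 + 0.0105) = 0.129
Q = 37.39, so δQ = 0.129 × 37.39 = 4.84.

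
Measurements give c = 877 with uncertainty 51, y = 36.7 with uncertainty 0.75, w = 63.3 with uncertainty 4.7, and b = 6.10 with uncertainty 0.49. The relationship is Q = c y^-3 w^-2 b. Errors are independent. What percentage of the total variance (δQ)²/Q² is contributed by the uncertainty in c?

9.49%

(δQ/Q)² = (1·δc/c)² + (-3·δy/y)² + (-2·δw/w)² + (1·δb/b)²
  c term: (1×0.0582)² = 0.00338
  y term: (-3×0.0204)² = 0.00376
  w term: (-2×0.0742)² = 0.0221
  b term: (1×0.0803)² = 0.00645
Total = 0.0356. Share from c = 0.00338/0.0356 = 0.0949.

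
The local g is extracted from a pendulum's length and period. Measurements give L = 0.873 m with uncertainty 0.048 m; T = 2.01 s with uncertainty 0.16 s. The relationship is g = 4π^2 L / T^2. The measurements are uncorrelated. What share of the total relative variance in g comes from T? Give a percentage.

(δg/g)² = (1·δL/L)² + (-2·δT/T)²
  L term: (1×0.0550)² = 0.00302
  T term: (-2×0.0796)² = 0.0253
Total = 0.0284. Share from T = 0.0253/0.0284 = 0.893.

89.3%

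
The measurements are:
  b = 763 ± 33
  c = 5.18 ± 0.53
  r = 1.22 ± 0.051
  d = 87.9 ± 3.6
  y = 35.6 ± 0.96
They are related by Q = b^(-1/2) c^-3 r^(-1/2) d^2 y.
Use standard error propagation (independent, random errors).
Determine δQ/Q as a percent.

32.0%

Since Q is a product/quotient, work with relative uncertainties:
  (−½·δb/b)² = (-0.5×0.0433)² = 0.000468;  (-3·δc/c)² = (-3×0.102)² = 0.0942;  (−½·δr/r)² = (-0.5×0.0418)² = 0.000437;  (2·δd/d)² = (2×0.0410)² = 0.00671;  (1·δy/y)² = (1×0.0270)² = 0.000727
δQ/Q = √(0.103) = 0.320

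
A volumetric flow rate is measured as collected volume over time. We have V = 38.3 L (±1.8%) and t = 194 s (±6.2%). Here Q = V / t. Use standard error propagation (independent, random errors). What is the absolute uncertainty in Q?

0.0127 L/s

Relative error in a monomial: (δQ/Q)² = Σ (nᵢ · δxᵢ/xᵢ)².
  (1·δV/V)² = (1×0.0180)² = 0.000324;  (-1·δt/t)² = (-1×0.0620)² = 0.00384
δQ/Q = √(0.00417) = 0.0646
Q = 0.197 L/s, so δQ = 0.0646 × 0.197 = 0.0127 L/s.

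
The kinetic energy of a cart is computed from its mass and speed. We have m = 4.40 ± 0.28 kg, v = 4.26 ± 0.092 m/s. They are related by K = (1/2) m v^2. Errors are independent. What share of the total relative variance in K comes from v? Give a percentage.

(δK/K)² = (1·δm/m)² + (2·δv/v)²
  m term: (1×0.0636)² = 0.00405
  v term: (2×0.0216)² = 0.00187
Total = 0.00592. Share from v = 0.00187/0.00592 = 0.315.

31.5%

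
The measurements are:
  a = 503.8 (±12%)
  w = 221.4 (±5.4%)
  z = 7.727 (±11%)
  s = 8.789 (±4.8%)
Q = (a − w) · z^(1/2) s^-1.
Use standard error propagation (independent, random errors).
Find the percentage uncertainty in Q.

23.0%

Let u = a − w = 282.4. δu = √(δa² + δw²) = √(3650 + 143) = 61.6, so δu/u = 0.218.
Q is then a monomial in u, z, s:
δQ/Q = √((δu/u)² + (½·δz/z)² + (-1·δs/s)²) = √(0.0476 + 0.00302 + 0.00230) = 0.230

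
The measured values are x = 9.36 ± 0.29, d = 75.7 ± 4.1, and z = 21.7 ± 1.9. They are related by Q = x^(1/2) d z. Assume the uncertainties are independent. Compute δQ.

523

Q is a product of powers, so relative uncertainties combine in quadrature:
  (½·δx/x)² = (0.5×0.0310)² = 0.000240;  (1·δd/d)² = (1×0.0542)² = 0.00293;  (1·δz/z)² = (1×0.0876)² = 0.00767
δQ/Q = √(0.0108) = 0.104
Q = 5030, so δQ = 0.104 × 5030 = 523.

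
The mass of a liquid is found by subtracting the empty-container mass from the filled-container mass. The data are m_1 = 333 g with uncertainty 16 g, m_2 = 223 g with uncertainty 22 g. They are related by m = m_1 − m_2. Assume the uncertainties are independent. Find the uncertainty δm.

27.2 g

Each term contributes (cᵢ δxᵢ)² to (δm)²:
  (δm_1)² = 256;  (δm_2)² = 484
δm = √(740) = 27.2 g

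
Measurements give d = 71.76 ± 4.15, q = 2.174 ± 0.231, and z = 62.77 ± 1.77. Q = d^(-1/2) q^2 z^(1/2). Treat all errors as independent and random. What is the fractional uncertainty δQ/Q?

Since Q is a product/quotient, work with relative uncertainties:
  (−½·δd/d)² = (-0.5×0.0578)² = 0.000836;  (2·δq/q)² = (2×0.106)² = 0.0452;  (½·δz/z)² = (0.5×0.0282)² = 0.000199
δQ/Q = √(0.0462) = 0.215

0.215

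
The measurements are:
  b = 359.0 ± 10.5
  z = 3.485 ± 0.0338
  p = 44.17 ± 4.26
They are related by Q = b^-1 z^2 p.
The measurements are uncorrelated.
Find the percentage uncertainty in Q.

Relative error in a monomial: (δQ/Q)² = Σ (nᵢ · δxᵢ/xᵢ)².
  (-1·δb/b)² = (-1×0.0292)² = 0.000855;  (2·δz/z)² = (2×0.00970)² = 0.000376;  (1·δp/p)² = (1×0.0964)² = 0.00930
δQ/Q = √(0.0105) = 0.103

10.3%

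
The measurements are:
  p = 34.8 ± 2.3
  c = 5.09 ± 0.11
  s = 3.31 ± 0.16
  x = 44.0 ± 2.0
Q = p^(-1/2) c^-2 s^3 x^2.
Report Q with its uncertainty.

459 ± 82.5

Q is a product of powers, so relative uncertainties combine in quadrature:
  (−½·δp/p)² = (-0.5×0.0661)² = 0.00109;  (-2·δc/c)² = (-2×0.0216)² = 0.00187;  (3·δs/s)² = (3×0.0483)² = 0.0210;  (2·δx/x)² = (2×0.0455)² = 0.00826
δQ/Q = √(0.0323) = 0.180
Q = 459, so δQ = 0.180 × 459 = 82.5.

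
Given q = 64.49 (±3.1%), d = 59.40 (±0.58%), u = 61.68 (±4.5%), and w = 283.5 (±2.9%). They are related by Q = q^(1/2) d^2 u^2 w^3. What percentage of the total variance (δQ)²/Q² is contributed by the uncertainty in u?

(δQ/Q)² = (½·δq/q)² + (2·δd/d)² + (2·δu/u)² + (3·δw/w)²
  q term: (0.5×0.0310)² = 0.000240
  d term: (2×0.00580)² = 0.000135
  u term: (2×0.0450)² = 0.00810
  w term: (3×0.0290)² = 0.00757
Total = 0.0160. Share from u = 0.00810/0.0160 = 0.505.

50.5%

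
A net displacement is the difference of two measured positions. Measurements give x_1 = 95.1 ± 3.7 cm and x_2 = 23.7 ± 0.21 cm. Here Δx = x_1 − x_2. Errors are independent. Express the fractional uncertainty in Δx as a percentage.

Each term contributes (cᵢ δxᵢ)² to (δΔx)²:
  (δx_1)² = 13.7;  (δx_2)² = 0.0441
δΔx = √(13.7) = 3.71 cm
Δx = 71.4 cm, so δΔx/Δx = 3.71/71.4 = 0.0519.

5.19%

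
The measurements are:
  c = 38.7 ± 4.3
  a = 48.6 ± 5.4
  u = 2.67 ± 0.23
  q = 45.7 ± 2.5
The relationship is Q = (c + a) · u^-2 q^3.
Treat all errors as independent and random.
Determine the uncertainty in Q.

Let w = c + a = 87.3. δw = √(δc² + δa²) = √(18.5 + 29.2) = 6.90, so δw/w = 0.0791.
Q is then a monomial in w, u, q:
δQ/Q = √((δw/w)² + (-2·δu/u)² + (3·δq/q)²) = √(0.00625 + 0.0297 + 0.0269) = 0.251
Q = 1.17e+06, so δQ = 0.251 × 1.17e+06 = 2.93e+05.

2.93e+05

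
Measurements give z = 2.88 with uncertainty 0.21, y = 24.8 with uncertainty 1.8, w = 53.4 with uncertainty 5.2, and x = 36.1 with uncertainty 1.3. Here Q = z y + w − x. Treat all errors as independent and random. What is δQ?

Let p = z·y = 71.4. δp/p = √((1·δz/z)² + (1·δy/y)²) = √(0.00532 + 0.00527) = 0.103, so δp = 7.35.
Q = p + w − x: δQ = √(δp² + δw² + δx²) = √(54.0 + 27.0 + 1.69) = 9.10

9.10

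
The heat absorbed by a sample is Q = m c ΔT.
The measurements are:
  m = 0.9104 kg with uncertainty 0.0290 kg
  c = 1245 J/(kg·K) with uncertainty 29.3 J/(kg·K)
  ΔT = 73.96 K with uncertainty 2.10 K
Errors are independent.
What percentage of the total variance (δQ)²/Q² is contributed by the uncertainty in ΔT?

33.9%

(δQ/Q)² = (1·δm/m)² + (1·δc/c)² + (1·δΔT/ΔT)²
  m term: (1×0.0319)² = 0.00101
  c term: (1×0.0235)² = 0.000554
  ΔT term: (1×0.0284)² = 0.000806
Total = 0.00237. Share from ΔT = 0.000806/0.00237 = 0.339.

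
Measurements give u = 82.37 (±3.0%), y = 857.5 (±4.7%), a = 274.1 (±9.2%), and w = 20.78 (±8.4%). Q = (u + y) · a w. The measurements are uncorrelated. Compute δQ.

Let h = u + y = 939.9. δh = √(δu² + δy²) = √(6.11 + 1620) = 40.4, so δh/h = 0.0430.
Q is then a monomial in h, a, w:
δQ/Q = √((δh/h)² + (1·δa/a)² + (1·δw/w)²) = √(0.00185 + 0.00846 + 0.00706) = 0.132
Q = 5.353e+06, so δQ = 0.132 × 5.353e+06 = 7.05e+05.

7.05e+05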